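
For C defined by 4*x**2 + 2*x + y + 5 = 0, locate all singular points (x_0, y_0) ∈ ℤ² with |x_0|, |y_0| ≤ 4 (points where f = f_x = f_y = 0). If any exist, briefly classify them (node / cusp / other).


No singular points in the scanned grid; C is smooth there.

Compute partial derivatives:
  f_x = 8*x + 2.
  f_y = 1.
f_y = 1 is a nonzero constant, so f_y never vanishes: no point (x, y) can satisfy f = f_x = f_y = 0. In particular no (x, y) ∈ {−4, ..., 4}² is singular; the curve is smooth.


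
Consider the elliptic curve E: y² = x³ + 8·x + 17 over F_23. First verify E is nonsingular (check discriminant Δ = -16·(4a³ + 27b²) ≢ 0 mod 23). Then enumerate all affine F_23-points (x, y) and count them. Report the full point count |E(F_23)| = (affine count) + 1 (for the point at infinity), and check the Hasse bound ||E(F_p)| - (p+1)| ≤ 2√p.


Affine points = {(1, 7), (1, 16), (2, 8), (2, 15), (7, 5), (7, 18), (8, 8), (8, 15), (9, 6), (9, 17), (10, 4), (10, 19), (12, 1), (12, 22), (13, 8), (13, 15), (15, 4), (15, 19), (16, 3), (16, 20), (17, 11), (17, 12), (18, 6), (18, 17), (19, 6), (19, 17), (20, 9), (20, 14), (21, 4), (21, 19), (22, 10), (22, 13)}; affine count = 32; |E(F_23)| = 33.

Discriminant check: Δ ∝ 4a³ + 27b² = 4·8³ + 27·17² = 4·512 + 27·289 ≡ 7 (mod 23). Nonzero ⇒ E is nonsingular.
For each x ∈ F_23, compute rhs = x³ + 8·x + 17 mod 23, then count y ∈ F_23 with y² ≡ rhs.
  x = 0: rhs = 17, matching y values: none (0 points).
  x = 1: rhs = 3, matching y values: 7, 16 (2 points).
  x = 2: rhs = 18, matching y values: 8, 15 (2 points).
  x = 3: rhs = 22, matching y values: none (0 points).
  x = 4: rhs = 21, matching y values: none (0 points).
  x = 5: rhs = 21, matching y values: none (0 points).
  x = 6: rhs = 5, matching y values: none (0 points).
  x = 7: rhs = 2, matching y values: 5, 18 (2 points).
  x = 8: rhs = 18, matching y values: 8, 15 (2 points).
  x = 9: rhs = 13, matching y values: 6, 17 (2 points).
  x = 10: rhs = 16, matching y values: 4, 19 (2 points).
  x = 11: rhs = 10, matching y values: none (0 points).
  x = 12: rhs = 1, matching y values: 1, 22 (2 points).
  x = 13: rhs = 18, matching y values: 8, 15 (2 points).
  x = 14: rhs = 21, matching y values: none (0 points).
  x = 15: rhs = 16, matching y values: 4, 19 (2 points).
  x = 16: rhs = 9, matching y values: 3, 20 (2 points).
  x = 17: rhs = 6, matching y values: 11, 12 (2 points).
  x = 18: rhs = 13, matching y values: 6, 17 (2 points).
  x = 19: rhs = 13, matching y values: 6, 17 (2 points).
  x = 20: rhs = 12, matching y values: 9, 14 (2 points).
  x = 21: rhs = 16, matching y values: 4, 19 (2 points).
  x = 22: rhs = 8, matching y values: 10, 13 (2 points).
Total affine count: 32.
Full point count |E(F_23)| = 32 + 1 = 33.
Hasse bound: |33 − (23+1)| = |9| = 9 ≤ 2√23 ≈ 9.5917 ✓.


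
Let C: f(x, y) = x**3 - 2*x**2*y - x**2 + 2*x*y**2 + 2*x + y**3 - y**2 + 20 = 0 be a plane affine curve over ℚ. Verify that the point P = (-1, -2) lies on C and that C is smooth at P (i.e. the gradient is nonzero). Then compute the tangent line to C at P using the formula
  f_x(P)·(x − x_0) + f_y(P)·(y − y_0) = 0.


Tangent line at P: 7*x + 22*y + 51 = 0.

Step 1: f(-1, -2) = 0, so P lies on C.
Step 2: partial derivatives
  f_x(x, y) = 3*x**2 - 4*x*y - 2*x + 2*y**2 + 2, f_y(x, y) = -2*x**2 + 4*x*y + 3*y**2 - 2*y.
  f_x(P) = 7, f_y(P) = 22 (gradient nonzero, so P is smooth).
Step 3: tangent line at P: 7·(x − -1) + 22·(y − -2) = 0.
Expanding: 7*x + 22*y + 51 = 0.


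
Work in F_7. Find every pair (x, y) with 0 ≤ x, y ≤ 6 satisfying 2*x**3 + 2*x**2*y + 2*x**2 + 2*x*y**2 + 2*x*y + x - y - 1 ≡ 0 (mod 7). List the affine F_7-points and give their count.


Affine F_7-points: {(0, 6), (2, 2), (2, 4), (4, 1), (4, 2), (5, 2), (5, 4)}; count = 7.

For each of the 49 pairs (x, y) ∈ F_7², evaluate f(x, y) mod 7. Record the zeros.
  x = 0: [0↦6, 1↦5, 2↦4, 3↦3, 4↦2, 5↦1, 6↦0]  zeros at y ∈ {6}
  x = 1: [0↦4, 1↦2, 2↦4, 3↦3, 4↦6, 5↦6, 6↦3]  zeros at y ∈ ∅
  x = 2: [0↦4, 1↦5, 2↦0, 3↦3, 4↦0, 5↦5, 6↦4]  zeros at y ∈ {2, 4}
  x = 3: [0↦4, 1↦5, 2↦4, 3↦1, 4↦3, 5↦3, 6↦1]  zeros at y ∈ ∅
  x = 4: [0↦2, 1↦0, 2↦0, 3↦2, 4↦6, 5↦5, 6↦6]  zeros at y ∈ {1, 2}
  x = 5: [0↦3, 1↦2, 2↦0, 3↦4, 4↦0, 5↦2, 6↦3]  zeros at y ∈ {2, 4}
  x = 6: [0↦5, 1↦2, 2↦2, 3↦5, 4↦4, 5↦6, 6↦4]  zeros at y ∈ ∅
Collecting zeros: affine points = {(0, 6), (2, 2), (2, 4), (4, 1), (4, 2), (5, 2), (5, 4)}.
Total count |C(F_7)_aff| = 7.


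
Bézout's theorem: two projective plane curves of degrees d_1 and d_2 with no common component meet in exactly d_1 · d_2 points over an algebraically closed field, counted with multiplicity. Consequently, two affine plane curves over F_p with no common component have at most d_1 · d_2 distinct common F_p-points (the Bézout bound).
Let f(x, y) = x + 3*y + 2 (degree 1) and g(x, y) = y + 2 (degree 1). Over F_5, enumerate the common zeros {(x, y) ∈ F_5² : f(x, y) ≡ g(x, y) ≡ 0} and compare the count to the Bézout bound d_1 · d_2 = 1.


Common zeros: {(4, 3)}; count = 1; Bézout bound = 1.

deg(f) = 1, deg(g) = 1, so Bézout bound = 1.
Scan x ∈ F_5. For each x, list the y ∈ F_5 with f(x, y) ≡ 0 and those with g(x, y) ≡ 0 (mod 5); the common zeros in that column are the intersection.
  x = 0: f ≡ 0 at y ∈ {1}; g ≡ 0 at y ∈ {3}; common: ∅.
  x = 1: f ≡ 0 at y ∈ {4}; g ≡ 0 at y ∈ {3}; common: ∅.
  x = 2: f ≡ 0 at y ∈ {2}; g ≡ 0 at y ∈ {3}; common: ∅.
  x = 3: f ≡ 0 at y ∈ {0}; g ≡ 0 at y ∈ {3}; common: ∅.
  x = 4: f ≡ 0 at y ∈ {3}; g ≡ 0 at y ∈ {3}; common: {3}.
Collecting: common zeros = {(4, 3)}, so the count is 1.
Comparison with the Bézout bound: 1 ≤ 1 = deg(f)·deg(g), as expected for curves with no common component (the bound is attained).


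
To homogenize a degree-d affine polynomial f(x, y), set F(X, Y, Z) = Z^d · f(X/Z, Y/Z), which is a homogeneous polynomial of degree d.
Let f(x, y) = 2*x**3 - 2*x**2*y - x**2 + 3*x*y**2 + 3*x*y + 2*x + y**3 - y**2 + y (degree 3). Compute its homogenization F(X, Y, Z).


F(X, Y, Z) = 2*X**3 - 2*X**2*Y - X**2*Z + 3*X*Y**2 + 3*X*Y*Z + 2*X*Z**2 + Y**3 - Y**2*Z + Y*Z**2

deg(f) = 3.
Substitute x = X/Z, y = Y/Z into f, then multiply by Z^3.
  monomial 2·x^3·y^0 ↦ 2·X^3·Y^0·Z^0.
  monomial -2·x^2·y^1 ↦ -2·X^2·Y^1·Z^0.
  monomial -1·x^2·y^0 ↦ -1·X^2·Y^0·Z^1.
  monomial 3·x^1·y^2 ↦ 3·X^1·Y^2·Z^0.
  monomial 3·x^1·y^1 ↦ 3·X^1·Y^1·Z^1.
  monomial 2·x^1·y^0 ↦ 2·X^1·Y^0·Z^2.
  monomial 1·x^0·y^3 ↦ 1·X^0·Y^3·Z^0.
  monomial -1·x^0·y^2 ↦ -1·X^0·Y^2·Z^1.
  monomial 1·x^0·y^1 ↦ 1·X^0·Y^1·Z^2.
Collecting: F(X, Y, Z) = 2*X**3 - 2*X**2*Y - X**2*Z + 3*X*Y**2 + 3*X*Y*Z + 2*X*Z**2 + Y**3 - Y**2*Z + Y*Z**2.


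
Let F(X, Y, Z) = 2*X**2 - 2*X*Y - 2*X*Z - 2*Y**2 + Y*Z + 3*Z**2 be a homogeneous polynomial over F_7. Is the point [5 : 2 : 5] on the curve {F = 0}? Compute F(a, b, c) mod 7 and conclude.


F(5,2,5) ≡ 1 (mod 7); P is NOT on the curve.

Evaluate F(5, 2, 5) term-by-term (mod 7).
  2*X**2 ↦ 2·25·1·1 = 50
  -2*X*Y ↦ -2·5·2·1 = -20
  -2*X*Z ↦ -2·5·1·5 = -50
  -2*Y**2 ↦ -2·1·4·1 = -8
  Y*Z ↦ 1·1·2·5 = 10
  3*Z**2 ↦ 3·1·1·25 = 75
Sum: F(5, 2, 5) = (50) + (-20) + (-50) + (-8) + (10) + (75) = 57.
Reducing mod 7: 57 ≡ 1 (mod 7).
Since F(a, b, c) ≡ 1 ≠ 0 (mod 7), P does NOT lie on the curve.


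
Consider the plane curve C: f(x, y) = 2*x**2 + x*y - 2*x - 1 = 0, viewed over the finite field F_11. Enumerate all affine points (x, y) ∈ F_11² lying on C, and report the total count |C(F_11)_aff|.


Affine F_11-points: {(1, 1), (2, 4), (3, 0), (4, 8), (5, 1), (6, 3), (7, 7), (8, 4), (9, 0), (10, 3)}; count = 10.

For each of the 121 pairs (x, y) ∈ F_11², evaluate f(x, y) mod 11. Record the zeros.
  x = 0: [0↦10, 1↦10, 2↦10, 3↦10, 4↦10, 5↦10, 6↦10, 7↦10, 8↦10, 9↦10, 10↦10]  zeros at y ∈ ∅
  x = 1: [0↦10, 1↦0, 2↦1, 3↦2, 4↦3, 5↦4, 6↦5, 7↦6, 8↦7, 9↦8, 10↦9]  zeros at y ∈ {1}
  x = 2: [0↦3, 1↦5, 2↦7, 3↦9, 4↦0, 5↦2, 6↦4, 7↦6, 8↦8, 9↦10, 10↦1]  zeros at y ∈ {4}
  x = 3: [0↦0, 1↦3, 2↦6, 3↦9, 4↦1, 5↦4, 6↦7, 7↦10, 8↦2, 9↦5, 10↦8]  zeros at y ∈ {0}
  x = 4: [0↦1, 1↦5, 2↦9, 3↦2, 4↦6, 5↦10, 6↦3, 7↦7, 8↦0, 9↦4, 10↦8]  zeros at y ∈ {8}
  x = 5: [0↦6, 1↦0, 2↦5, 3↦10, 4↦4, 5↦9, 6↦3, 7↦8, 8↦2, 9↦7, 10↦1]  zeros at y ∈ {1}
  x = 6: [0↦4, 1↦10, 2↦5, 3↦0, 4↦6, 5↦1, 6↦7, 7↦2, 8↦8, 9↦3, 10↦9]  zeros at y ∈ {3}
  x = 7: [0↦6, 1↦2, 2↦9, 3↦5, 4↦1, 5↦8, 6↦4, 7↦0, 8↦7, 9↦3, 10↦10]  zeros at y ∈ {7}
  x = 8: [0↦1, 1↦9, 2↦6, 3↦3, 4↦0, 5↦8, 6↦5, 7↦2, 8↦10, 9↦7, 10↦4]  zeros at y ∈ {4}
  x = 9: [0↦0, 1↦9, 2↦7, 3↦5, 4↦3, 5↦1, 6↦10, 7↦8, 8↦6, 9↦4, 10↦2]  zeros at y ∈ {0}
  x = 10: [0↦3, 1↦2, 2↦1, 3↦0, 4↦10, 5↦9, 6↦8, 7↦7, 8↦6, 9↦5, 10↦4]  zeros at y ∈ {3}
Collecting zeros: affine points = {(1, 1), (2, 4), (3, 0), (4, 8), (5, 1), (6, 3), (7, 7), (8, 4), (9, 0), (10, 3)}.
Total count |C(F_11)_aff| = 10.


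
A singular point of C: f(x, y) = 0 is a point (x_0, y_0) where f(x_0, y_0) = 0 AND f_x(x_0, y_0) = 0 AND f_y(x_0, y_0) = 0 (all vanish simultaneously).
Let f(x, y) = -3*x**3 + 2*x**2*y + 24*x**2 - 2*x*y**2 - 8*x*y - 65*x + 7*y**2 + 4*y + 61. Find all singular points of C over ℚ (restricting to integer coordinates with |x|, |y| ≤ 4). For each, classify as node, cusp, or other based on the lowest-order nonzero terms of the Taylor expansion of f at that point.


Singular points: {(3, 1)}; classification: node.

Compute partial derivatives:
  f_x = -9*x**2 + 4*x*y + 48*x - 2*y**2 - 8*y - 65.
  f_y = 2*x**2 - 4*x*y - 8*x + 14*y + 4.
Scan x_0 ∈ {−4, ..., 4}. For each x_0, f_y(x_0, y) is a polynomial in y; find its integer roots y ∈ {−4, ..., 4}, then test f_x and f at those candidates.
  x = -4: f_y(-4, y) = 30*y + 68; no integer root y with |y| ≤ 4.
  x = -3: f_y(-3, y) = 26*y + 46; no integer root y with |y| ≤ 4.
  x = -2: f_y(-2, y) = 22*y + 28; no integer root y with |y| ≤ 4.
  x = -1: f_y(-1, y) = 18*y + 14; no integer root y with |y| ≤ 4.
  x = 0: f_y(0, y) = 14*y + 4; no integer root y with |y| ≤ 4.
  x = 1: f_y(1, y) = 10*y - 2; no integer root y with |y| ≤ 4.
  x = 2: f_y(2, y) = 6*y - 4; no integer root y with |y| ≤ 4.
  x = 3: f_y(3, y) = 2*y - 2; vanishes at y ∈ {1}. (3, 1): f_x = 0, f = 0 — SINGULAR.
  x = 4: f_y(4, y) = 4 - 2*y; vanishes at y ∈ {2}. (4, 2): f_x = -9 ≠ 0.
Only singular point on the grid: (3, 1).
Classify: substitute x = 3 + u, y = 1 + v and expand: f = -3*u**3 + 2*u**2*v - u**2 - 2*u*v**2 + v**2.
No constant or linear terms (consistent with a singular point). Quadratic part: -u**2 + v**2. Cubic part: -3*u**3 + 2*u**2*v - 2*u*v**2.
The quadratic part v**2 - u**2 = (v − u)(v + u) splits into two distinct linear factors, so there are two distinct tangent lines y − 1 = ±(x − 3) — this is a node (ordinary double point).
Classification: node.


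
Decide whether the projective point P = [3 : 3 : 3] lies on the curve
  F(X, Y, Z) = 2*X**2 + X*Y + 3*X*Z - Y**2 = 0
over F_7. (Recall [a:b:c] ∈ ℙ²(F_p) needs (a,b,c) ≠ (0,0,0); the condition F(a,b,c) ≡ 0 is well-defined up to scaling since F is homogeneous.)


F(3,3,3) ≡ 3 (mod 7); P is NOT on the curve.

Evaluate F(3, 3, 3) term-by-term (mod 7).
  2*X**2 ↦ 2·9·1·1 = 18
  X*Y ↦ 1·3·3·1 = 9
  3*X*Z ↦ 3·3·1·3 = 27
  -Y**2 ↦ -1·1·9·1 = -9
Sum: F(3, 3, 3) = (18) + (9) + (27) + (-9) = 45.
Reducing mod 7: 45 ≡ 3 (mod 7).
Since F(a, b, c) ≡ 3 ≠ 0 (mod 7), P does NOT lie on the curve.


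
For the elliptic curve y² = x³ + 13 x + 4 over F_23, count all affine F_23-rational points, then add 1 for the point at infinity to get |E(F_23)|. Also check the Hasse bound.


Affine points = {(0, 2), (0, 21), (1, 8), (1, 15), (3, 1), (3, 22), (7, 1), (7, 22), (11, 11), (11, 12), (12, 5), (12, 18), (13, 1), (13, 22), (14, 3), (14, 20), (15, 3), (15, 20), (17, 3), (17, 20), (19, 7), (19, 16), (21, 4), (21, 19), (22, 6), (22, 17)}; affine count = 26; |E(F_23)| = 27.

Discriminant check: Δ ∝ 4a³ + 27b² = 4·13³ + 27·4² = 4·2197 + 27·16 ≡ 20 (mod 23). Nonzero ⇒ E is nonsingular.
For each x ∈ F_23, compute rhs = x³ + 13·x + 4 mod 23, then count y ∈ F_23 with y² ≡ rhs.
  x = 0: rhs = 4, matching y values: 2, 21 (2 points).
  x = 1: rhs = 18, matching y values: 8, 15 (2 points).
  x = 2: rhs = 15, matching y values: none (0 points).
  x = 3: rhs = 1, matching y values: 1, 22 (2 points).
  x = 4: rhs = 5, matching y values: none (0 points).
  x = 5: rhs = 10, matching y values: none (0 points).
  x = 6: rhs = 22, matching y values: none (0 points).
  x = 7: rhs = 1, matching y values: 1, 22 (2 points).
  x = 8: rhs = 22, matching y values: none (0 points).
  x = 9: rhs = 22, matching y values: none (0 points).
  x = 10: rhs = 7, matching y values: none (0 points).
  x = 11: rhs = 6, matching y values: 11, 12 (2 points).
  x = 12: rhs = 2, matching y values: 5, 18 (2 points).
  x = 13: rhs = 1, matching y values: 1, 22 (2 points).
  x = 14: rhs = 9, matching y values: 3, 20 (2 points).
  x = 15: rhs = 9, matching y values: 3, 20 (2 points).
  x = 16: rhs = 7, matching y values: none (0 points).
  x = 17: rhs = 9, matching y values: 3, 20 (2 points).
  x = 18: rhs = 21, matching y values: none (0 points).
  x = 19: rhs = 3, matching y values: 7, 16 (2 points).
  x = 20: rhs = 7, matching y values: none (0 points).
  x = 21: rhs = 16, matching y values: 4, 19 (2 points).
  x = 22: rhs = 13, matching y values: 6, 17 (2 points).
Total affine count: 26.
Full point count |E(F_23)| = 26 + 1 = 27.
Hasse bound: |27 − (23+1)| = |3| = 3 ≤ 2√23 ≈ 9.5917 ✓.


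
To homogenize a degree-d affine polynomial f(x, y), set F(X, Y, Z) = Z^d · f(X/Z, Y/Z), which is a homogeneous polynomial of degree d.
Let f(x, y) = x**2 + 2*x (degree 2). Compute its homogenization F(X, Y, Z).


F(X, Y, Z) = X**2 + 2*X*Z

deg(f) = 2.
Substitute x = X/Z, y = Y/Z into f, then multiply by Z^2.
  monomial 1·x^2·y^0 ↦ 1·X^2·Y^0·Z^0.
  monomial 2·x^1·y^0 ↦ 2·X^1·Y^0·Z^1.
Collecting: F(X, Y, Z) = X**2 + 2*X*Z.


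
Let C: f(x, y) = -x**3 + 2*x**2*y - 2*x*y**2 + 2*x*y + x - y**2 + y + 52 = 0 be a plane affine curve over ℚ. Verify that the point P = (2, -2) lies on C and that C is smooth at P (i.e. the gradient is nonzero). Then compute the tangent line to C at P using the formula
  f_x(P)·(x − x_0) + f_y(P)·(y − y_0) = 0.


Tangent line at P: -39*x + 33*y + 144 = 0.

Step 1: f(2, -2) = 0, so P lies on C.
Step 2: partial derivatives
  f_x(x, y) = -3*x**2 + 4*x*y - 2*y**2 + 2*y + 1, f_y(x, y) = 2*x**2 - 4*x*y + 2*x - 2*y + 1.
  f_x(P) = -39, f_y(P) = 33 (gradient nonzero, so P is smooth).
Step 3: tangent line at P: -39·(x − 2) + 33·(y − -2) = 0.
Expanding: -39*x + 33*y + 144 = 0.


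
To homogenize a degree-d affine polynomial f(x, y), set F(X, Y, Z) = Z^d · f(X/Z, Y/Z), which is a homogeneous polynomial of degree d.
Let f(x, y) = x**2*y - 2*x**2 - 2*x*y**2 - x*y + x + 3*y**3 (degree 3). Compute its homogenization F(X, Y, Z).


F(X, Y, Z) = X**2*Y - 2*X**2*Z - 2*X*Y**2 - X*Y*Z + X*Z**2 + 3*Y**3

deg(f) = 3.
Substitute x = X/Z, y = Y/Z into f, then multiply by Z^3.
  monomial 1·x^2·y^1 ↦ 1·X^2·Y^1·Z^0.
  monomial -2·x^2·y^0 ↦ -2·X^2·Y^0·Z^1.
  monomial -2·x^1·y^2 ↦ -2·X^1·Y^2·Z^0.
  monomial -1·x^1·y^1 ↦ -1·X^1·Y^1·Z^1.
  monomial 1·x^1·y^0 ↦ 1·X^1·Y^0·Z^2.
  monomial 3·x^0·y^3 ↦ 3·X^0·Y^3·Z^0.
Collecting: F(X, Y, Z) = X**2*Y - 2*X**2*Z - 2*X*Y**2 - X*Y*Z + X*Z**2 + 3*Y**3.


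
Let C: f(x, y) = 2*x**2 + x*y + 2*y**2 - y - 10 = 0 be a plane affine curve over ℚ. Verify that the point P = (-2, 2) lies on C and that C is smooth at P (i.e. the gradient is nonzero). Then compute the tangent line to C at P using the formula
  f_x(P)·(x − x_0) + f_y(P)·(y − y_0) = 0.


Tangent line at P: -6*x + 5*y - 22 = 0.

Step 1: f(-2, 2) = 0, so P lies on C.
Step 2: partial derivatives
  f_x(x, y) = 4*x + y, f_y(x, y) = x + 4*y - 1.
  f_x(P) = -6, f_y(P) = 5 (gradient nonzero, so P is smooth).
Step 3: tangent line at P: -6·(x − -2) + 5·(y − 2) = 0.
Expanding: -6*x + 5*y - 22 = 0.


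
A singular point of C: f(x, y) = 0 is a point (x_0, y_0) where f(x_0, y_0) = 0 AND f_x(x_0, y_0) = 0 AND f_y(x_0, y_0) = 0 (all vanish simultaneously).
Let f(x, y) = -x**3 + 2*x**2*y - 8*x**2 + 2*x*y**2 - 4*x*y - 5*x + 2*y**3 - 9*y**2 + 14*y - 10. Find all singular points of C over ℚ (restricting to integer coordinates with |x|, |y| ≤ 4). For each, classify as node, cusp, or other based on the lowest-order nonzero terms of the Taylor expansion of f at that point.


Singular points: {(-1, 2)}; classification: node.

Compute partial derivatives:
  f_x = -3*x**2 + 4*x*y - 16*x + 2*y**2 - 4*y - 5.
  f_y = 2*x**2 + 4*x*y - 4*x + 6*y**2 - 18*y + 14.
Scan x_0 ∈ {−4, ..., 4}. For each x_0, f_y(x_0, y) is a polynomial in y; find its integer roots y ∈ {−4, ..., 4}, then test f_x and f at those candidates.
  x = -4: f_y(-4, y) = 6*y**2 - 34*y + 62; no integer root y with |y| ≤ 4.
  x = -3: f_y(-3, y) = 6*y**2 - 30*y + 44; no integer root y with |y| ≤ 4.
  x = -2: f_y(-2, y) = 6*y**2 - 26*y + 30; no integer root y with |y| ≤ 4.
  x = -1: f_y(-1, y) = 6*y**2 - 22*y + 20; vanishes at y ∈ {2}. (-1, 2): f_x = 0, f = 0 — SINGULAR.
  x = 0: f_y(0, y) = 6*y**2 - 18*y + 14; no integer root y with |y| ≤ 4.
  x = 1: f_y(1, y) = 6*y**2 - 14*y + 12; no integer root y with |y| ≤ 4.
  x = 2: f_y(2, y) = 6*y**2 - 10*y + 14; no integer root y with |y| ≤ 4.
  x = 3: f_y(3, y) = 6*y**2 - 6*y + 20; no integer root y with |y| ≤ 4.
  x = 4: f_y(4, y) = 6*y**2 - 2*y + 30; no integer root y with |y| ≤ 4.
Only singular point on the grid: (-1, 2).
Classify: substitute x = -1 + u, y = 2 + v and expand: f = -u**3 + 2*u**2*v - u**2 + 2*u*v**2 + 2*v**3 + v**2.
No constant or linear terms (consistent with a singular point). Quadratic part: -u**2 + v**2. Cubic part: -u**3 + 2*u**2*v + 2*u*v**2 + 2*v**3.
The quadratic part v**2 - u**2 = (v − u)(v + u) splits into two distinct linear factors, so there are two distinct tangent lines y − 2 = ±(x − -1) — this is a node (ordinary double point).
Classification: node.


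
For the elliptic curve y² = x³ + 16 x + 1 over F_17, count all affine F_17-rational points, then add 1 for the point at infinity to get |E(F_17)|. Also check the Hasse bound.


Affine points = {(0, 1), (0, 16), (1, 1), (1, 16), (3, 5), (3, 12), (5, 6), (5, 11), (12, 0), (13, 3), (13, 14), (16, 1), (16, 16)}; affine count = 13; |E(F_17)| = 14.

Discriminant check: Δ ∝ 4a³ + 27b² = 4·16³ + 27·1² = 4·4096 + 27·1 ≡ 6 (mod 17). Nonzero ⇒ E is nonsingular.
For each x ∈ F_17, compute rhs = x³ + 16·x + 1 mod 17, then count y ∈ F_17 with y² ≡ rhs.
  x = 0: rhs = 1, matching y values: 1, 16 (2 points).
  x = 1: rhs = 1, matching y values: 1, 16 (2 points).
  x = 2: rhs = 7, matching y values: none (0 points).
  x = 3: rhs = 8, matching y values: 5, 12 (2 points).
  x = 4: rhs = 10, matching y values: none (0 points).
  x = 5: rhs = 2, matching y values: 6, 11 (2 points).
  x = 6: rhs = 7, matching y values: none (0 points).
  x = 7: rhs = 14, matching y values: none (0 points).
  x = 8: rhs = 12, matching y values: none (0 points).
  x = 9: rhs = 7, matching y values: none (0 points).
  x = 10: rhs = 5, matching y values: none (0 points).
  x = 11: rhs = 12, matching y values: none (0 points).
  x = 12: rhs = 0, matching y values: 0 (1 points).
  x = 13: rhs = 9, matching y values: 3, 14 (2 points).
  x = 14: rhs = 11, matching y values: none (0 points).
  x = 15: rhs = 12, matching y values: none (0 points).
  x = 16: rhs = 1, matching y values: 1, 16 (2 points).
Total affine count: 13.
Full point count |E(F_17)| = 13 + 1 = 14.
Hasse bound: |14 − (17+1)| = |-4| = 4 ≤ 2√17 ≈ 8.2462 ✓.


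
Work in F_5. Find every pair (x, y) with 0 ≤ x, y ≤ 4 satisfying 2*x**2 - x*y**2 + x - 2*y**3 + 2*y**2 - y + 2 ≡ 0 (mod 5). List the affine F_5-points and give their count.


Affine F_5-points: {(1, 0), (2, 3), (2, 4), (3, 4)}; count = 4.

For each of the 25 pairs (x, y) ∈ F_5², evaluate f(x, y) mod 5. Record the zeros.
  x = 0: [0↦2, 1↦1, 2↦2, 3↦3, 4↦2]  zeros at y ∈ ∅
  x = 1: [0↦0, 1↦3, 2↦1, 3↦2, 4↦4]  zeros at y ∈ {0}
  x = 2: [0↦2, 1↦4, 2↦4, 3↦0, 4↦0]  zeros at y ∈ {3, 4}
  x = 3: [0↦3, 1↦4, 2↦1, 3↦2, 4↦0]  zeros at y ∈ {4}
  x = 4: [0↦3, 1↦3, 2↦2, 3↦3, 4↦4]  zeros at y ∈ ∅
Collecting zeros: affine points = {(1, 0), (2, 3), (2, 4), (3, 4)}.
Total count |C(F_5)_aff| = 4.


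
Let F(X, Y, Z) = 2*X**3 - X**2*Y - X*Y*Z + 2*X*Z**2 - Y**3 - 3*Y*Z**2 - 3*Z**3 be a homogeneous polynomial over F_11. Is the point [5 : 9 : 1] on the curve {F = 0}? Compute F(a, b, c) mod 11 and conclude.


F(5,9,1) ≡ 1 (mod 11); P is NOT on the curve.

Evaluate F(5, 9, 1) term-by-term (mod 11).
  2*X**3 ↦ 2·125·1·1 = 250
  -X**2*Y ↦ -1·25·9·1 = -225
  -X*Y*Z ↦ -1·5·9·1 = -45
  2*X*Z**2 ↦ 2·5·1·1 = 10
  -Y**3 ↦ -1·1·729·1 = -729
  -3*Y*Z**2 ↦ -3·1·9·1 = -27
  -3*Z**3 ↦ -3·1·1·1 = -3
Sum: F(5, 9, 1) = (250) + (-225) + (-45) + (10) + (-729) + (-27) + (-3) = -769.
Reducing mod 11: -769 ≡ 1 (mod 11).
Since F(a, b, c) ≡ 1 ≠ 0 (mod 11), P does NOT lie on the curve.


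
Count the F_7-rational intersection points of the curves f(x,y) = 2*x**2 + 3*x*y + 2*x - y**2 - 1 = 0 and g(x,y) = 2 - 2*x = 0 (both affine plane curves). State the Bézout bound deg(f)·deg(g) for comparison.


Common zeros: {(1, 5)}; count = 1; Bézout bound = 2.

deg(f) = 2, deg(g) = 1, so Bézout bound = 2.
Scan x ∈ F_7. For each x, list the y ∈ F_7 with f(x, y) ≡ 0 and those with g(x, y) ≡ 0 (mod 7); the common zeros in that column are the intersection.
  x = 0: f ≡ 0 at y ∈ ∅; g ≡ 0 at y ∈ ∅; common: ∅.
  x = 1: f ≡ 0 at y ∈ {5}; g ≡ 0 at y ∈ {0, 1, 2, 3, 4, 5, 6}; common: {5}.
  x = 2: f ≡ 0 at y ∈ ∅; g ≡ 0 at y ∈ ∅; common: ∅.
  x = 3: f ≡ 0 at y ∈ ∅; g ≡ 0 at y ∈ ∅; common: ∅.
  x = 4: f ≡ 0 at y ∈ ∅; g ≡ 0 at y ∈ ∅; common: ∅.
  x = 5: f ≡ 0 at y ∈ ∅; g ≡ 0 at y ∈ ∅; common: ∅.
  x = 6: f ≡ 0 at y ∈ ∅; g ≡ 0 at y ∈ ∅; common: ∅.
Collecting: common zeros = {(1, 5)}, so the count is 1.
Comparison with the Bézout bound: 1 ≤ 2 = deg(f)·deg(g), as expected for curves with no common component (the affine F_7-count falls short of the bound because intersections may lie at infinity, over extension fields, or carry multiplicity).


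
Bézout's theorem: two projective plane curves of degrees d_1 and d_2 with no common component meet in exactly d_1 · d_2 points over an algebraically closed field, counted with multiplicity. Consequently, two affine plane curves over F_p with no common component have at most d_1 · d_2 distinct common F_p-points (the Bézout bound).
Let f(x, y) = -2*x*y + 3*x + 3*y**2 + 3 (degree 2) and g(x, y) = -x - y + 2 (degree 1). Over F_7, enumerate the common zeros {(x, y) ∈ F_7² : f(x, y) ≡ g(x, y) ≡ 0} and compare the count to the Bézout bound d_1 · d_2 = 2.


Common zeros: {(1, 1), (3, 6)}; count = 2; Bézout bound = 2.

deg(f) = 2, deg(g) = 1, so Bézout bound = 2.
Scan x ∈ F_7. For each x, list the y ∈ F_7 with f(x, y) ≡ 0 and those with g(x, y) ≡ 0 (mod 7); the common zeros in that column are the intersection.
  x = 0: f ≡ 0 at y ∈ ∅; g ≡ 0 at y ∈ {2}; common: ∅.
  x = 1: f ≡ 0 at y ∈ {1, 2}; g ≡ 0 at y ∈ {1}; common: {1}.
  x = 2: f ≡ 0 at y ∈ ∅; g ≡ 0 at y ∈ {0}; common: ∅.
  x = 3: f ≡ 0 at y ∈ {3, 6}; g ≡ 0 at y ∈ {6}; common: {6}.
  x = 4: f ≡ 0 at y ∈ ∅; g ≡ 0 at y ∈ {5}; common: ∅.
  x = 5: f ≡ 0 at y ∈ ∅; g ≡ 0 at y ∈ {4}; common: ∅.
  x = 6: f ≡ 0 at y ∈ {0, 4}; g ≡ 0 at y ∈ {3}; common: ∅.
Collecting: common zeros = {(1, 1), (3, 6)}, so the count is 2.
Comparison with the Bézout bound: 2 ≤ 2 = deg(f)·deg(g), as expected for curves with no common component (the bound is attained).


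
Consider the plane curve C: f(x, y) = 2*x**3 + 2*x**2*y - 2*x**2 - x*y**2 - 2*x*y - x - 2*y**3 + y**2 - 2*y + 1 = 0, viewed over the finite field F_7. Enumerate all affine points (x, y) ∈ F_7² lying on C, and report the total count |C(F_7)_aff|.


Affine F_7-points: {(0, 4), (1, 0), (2, 0), (4, 6), (5, 0), (6, 1), (6, 6)}; count = 7.

For each of the 49 pairs (x, y) ∈ F_7², evaluate f(x, y) mod 7. Record the zeros.
  x = 0: [0↦1, 1↦5, 2↦6, 3↦6, 4↦0, 5↦4, 6↦6]  zeros at y ∈ {4}
  x = 1: [0↦0, 1↦3, 2↦1, 3↦3, 4↦4, 5↦6, 6↦4]  zeros at y ∈ {0}
  x = 2: [0↦0, 1↦6, 2↦5, 3↦6, 4↦4, 5↦1, 6↦6]  zeros at y ∈ {0}
  x = 3: [0↦6, 1↦5, 2↦2, 3↦6, 4↦5, 5↦1, 6↦3]  zeros at y ∈ ∅
  x = 4: [0↦2, 1↦5, 2↦4, 3↦1, 4↦5, 5↦4, 6↦0]  zeros at y ∈ {6}
  x = 5: [0↦0, 1↦4, 2↦2, 3↦3, 4↦2, 5↦1, 6↦2]  zeros at y ∈ {0}
  x = 6: [0↦5, 1↦0, 2↦1, 3↦3, 4↦1, 5↦4, 6↦0]  zeros at y ∈ {1, 6}
Collecting zeros: affine points = {(0, 4), (1, 0), (2, 0), (4, 6), (5, 0), (6, 1), (6, 6)}.
Total count |C(F_7)_aff| = 7.


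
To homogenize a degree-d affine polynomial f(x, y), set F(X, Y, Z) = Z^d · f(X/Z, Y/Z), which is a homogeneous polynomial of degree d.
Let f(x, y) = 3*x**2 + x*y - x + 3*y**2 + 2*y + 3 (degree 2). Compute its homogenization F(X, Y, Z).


F(X, Y, Z) = 3*X**2 + X*Y - X*Z + 3*Y**2 + 2*Y*Z + 3*Z**2

deg(f) = 2.
Substitute x = X/Z, y = Y/Z into f, then multiply by Z^2.
  monomial 3·x^2·y^0 ↦ 3·X^2·Y^0·Z^0.
  monomial 1·x^1·y^1 ↦ 1·X^1·Y^1·Z^0.
  monomial -1·x^1·y^0 ↦ -1·X^1·Y^0·Z^1.
  monomial 3·x^0·y^2 ↦ 3·X^0·Y^2·Z^0.
  monomial 2·x^0·y^1 ↦ 2·X^0·Y^1·Z^1.
  monomial 3·x^0·y^0 ↦ 3·X^0·Y^0·Z^2.
Collecting: F(X, Y, Z) = 3*X**2 + X*Y - X*Z + 3*Y**2 + 2*Y*Z + 3*Z**2.


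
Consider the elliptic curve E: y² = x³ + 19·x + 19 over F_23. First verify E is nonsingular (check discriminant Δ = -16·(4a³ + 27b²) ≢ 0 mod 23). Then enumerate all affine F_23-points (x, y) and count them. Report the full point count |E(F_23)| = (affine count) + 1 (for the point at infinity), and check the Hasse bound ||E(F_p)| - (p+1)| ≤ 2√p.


Affine points = {(1, 4), (1, 19), (5, 3), (5, 20), (6, 2), (6, 21), (7, 9), (7, 14), (8, 4), (8, 19), (10, 6), (10, 17), (11, 8), (11, 15), (13, 5), (13, 18), (14, 4), (14, 19), (16, 7), (16, 16), (18, 11), (18, 12), (20, 2), (20, 21)}; affine count = 24; |E(F_23)| = 25.

Discriminant check: Δ ∝ 4a³ + 27b² = 4·19³ + 27·19² = 4·6859 + 27·361 ≡ 15 (mod 23). Nonzero ⇒ E is nonsingular.
For each x ∈ F_23, compute rhs = x³ + 19·x + 19 mod 23, then count y ∈ F_23 with y² ≡ rhs.
  x = 0: rhs = 19, matching y values: none (0 points).
  x = 1: rhs = 16, matching y values: 4, 19 (2 points).
  x = 2: rhs = 19, matching y values: none (0 points).
  x = 3: rhs = 11, matching y values: none (0 points).
  x = 4: rhs = 21, matching y values: none (0 points).
  x = 5: rhs = 9, matching y values: 3, 20 (2 points).
  x = 6: rhs = 4, matching y values: 2, 21 (2 points).
  x = 7: rhs = 12, matching y values: 9, 14 (2 points).
  x = 8: rhs = 16, matching y values: 4, 19 (2 points).
  x = 9: rhs = 22, matching y values: none (0 points).
  x = 10: rhs = 13, matching y values: 6, 17 (2 points).
  x = 11: rhs = 18, matching y values: 8, 15 (2 points).
  x = 12: rhs = 20, matching y values: none (0 points).
  x = 13: rhs = 2, matching y values: 5, 18 (2 points).
  x = 14: rhs = 16, matching y values: 4, 19 (2 points).
  x = 15: rhs = 22, matching y values: none (0 points).
  x = 16: rhs = 3, matching y values: 7, 16 (2 points).
  x = 17: rhs = 11, matching y values: none (0 points).
  x = 18: rhs = 6, matching y values: 11, 12 (2 points).
  x = 19: rhs = 17, matching y values: none (0 points).
  x = 20: rhs = 4, matching y values: 2, 21 (2 points).
  x = 21: rhs = 19, matching y values: none (0 points).
  x = 22: rhs = 22, matching y values: none (0 points).
Total affine count: 24.
Full point count |E(F_23)| = 24 + 1 = 25.
Hasse bound: |25 − (23+1)| = |1| = 1 ≤ 2√23 ≈ 9.5917 ✓.


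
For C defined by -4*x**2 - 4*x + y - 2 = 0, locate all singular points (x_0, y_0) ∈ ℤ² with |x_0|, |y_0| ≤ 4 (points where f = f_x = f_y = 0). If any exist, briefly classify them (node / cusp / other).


No singular points in the scanned grid; C is smooth there.

Compute partial derivatives:
  f_x = -8*x - 4.
  f_y = 1.
f_y = 1 is a nonzero constant, so f_y never vanishes: no point (x, y) can satisfy f = f_x = f_y = 0. In particular no (x, y) ∈ {−4, ..., 4}² is singular; the curve is smooth.


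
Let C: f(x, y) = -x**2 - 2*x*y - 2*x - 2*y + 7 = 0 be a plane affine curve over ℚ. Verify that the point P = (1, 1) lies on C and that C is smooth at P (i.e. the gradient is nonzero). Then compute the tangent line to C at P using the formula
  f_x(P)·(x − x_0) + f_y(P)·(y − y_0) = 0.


Tangent line at P: -6*x - 4*y + 10 = 0.

Step 1: f(1, 1) = 0, so P lies on C.
Step 2: partial derivatives
  f_x(x, y) = -2*x - 2*y - 2, f_y(x, y) = -2*x - 2.
  f_x(P) = -6, f_y(P) = -4 (gradient nonzero, so P is smooth).
Step 3: tangent line at P: -6·(x − 1) + -4·(y − 1) = 0.
Expanding: -6*x - 4*y + 10 = 0.


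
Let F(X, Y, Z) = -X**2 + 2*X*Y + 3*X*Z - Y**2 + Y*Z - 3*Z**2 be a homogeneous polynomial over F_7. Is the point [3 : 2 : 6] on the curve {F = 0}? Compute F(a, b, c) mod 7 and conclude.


F(3,2,6) ≡ 6 (mod 7); P is NOT on the curve.

Evaluate F(3, 2, 6) term-by-term (mod 7).
  -X**2 ↦ -1·9·1·1 = -9
  2*X*Y ↦ 2·3·2·1 = 12
  3*X*Z ↦ 3·3·1·6 = 54
  -Y**2 ↦ -1·1·4·1 = -4
  Y*Z ↦ 1·1·2·6 = 12
  -3*Z**2 ↦ -3·1·1·36 = -108
Sum: F(3, 2, 6) = (-9) + (12) + (54) + (-4) + (12) + (-108) = -43.
Reducing mod 7: -43 ≡ 6 (mod 7).
Since F(a, b, c) ≡ 6 ≠ 0 (mod 7), P does NOT lie on the curve.


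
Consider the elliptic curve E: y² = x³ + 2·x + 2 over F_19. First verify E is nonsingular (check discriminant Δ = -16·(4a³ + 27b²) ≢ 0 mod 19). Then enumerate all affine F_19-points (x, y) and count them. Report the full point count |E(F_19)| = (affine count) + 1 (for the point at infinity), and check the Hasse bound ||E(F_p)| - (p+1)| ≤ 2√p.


Affine points = {(1, 9), (1, 10), (3, 4), (3, 15), (4, 6), (4, 13), (5, 2), (5, 17), (7, 6), (7, 13), (8, 6), (8, 13), (11, 5), (11, 14), (12, 5), (12, 14), (14, 0), (15, 5), (15, 14), (16, 8), (16, 11), (17, 3), (17, 16)}; affine count = 23; |E(F_19)| = 24.

Discriminant check: Δ ∝ 4a³ + 27b² = 4·2³ + 27·2² = 4·8 + 27·4 ≡ 7 (mod 19). Nonzero ⇒ E is nonsingular.
For each x ∈ F_19, compute rhs = x³ + 2·x + 2 mod 19, then count y ∈ F_19 with y² ≡ rhs.
  x = 0: rhs = 2, matching y values: none (0 points).
  x = 1: rhs = 5, matching y values: 9, 10 (2 points).
  x = 2: rhs = 14, matching y values: none (0 points).
  x = 3: rhs = 16, matching y values: 4, 15 (2 points).
  x = 4: rhs = 17, matching y values: 6, 13 (2 points).
  x = 5: rhs = 4, matching y values: 2, 17 (2 points).
  x = 6: rhs = 2, matching y values: none (0 points).
  x = 7: rhs = 17, matching y values: 6, 13 (2 points).
  x = 8: rhs = 17, matching y values: 6, 13 (2 points).
  x = 9: rhs = 8, matching y values: none (0 points).
  x = 10: rhs = 15, matching y values: none (0 points).
  x = 11: rhs = 6, matching y values: 5, 14 (2 points).
  x = 12: rhs = 6, matching y values: 5, 14 (2 points).
  x = 13: rhs = 2, matching y values: none (0 points).
  x = 14: rhs = 0, matching y values: 0 (1 points).
  x = 15: rhs = 6, matching y values: 5, 14 (2 points).
  x = 16: rhs = 7, matching y values: 8, 11 (2 points).
  x = 17: rhs = 9, matching y values: 3, 16 (2 points).
  x = 18: rhs = 18, matching y values: none (0 points).
Total affine count: 23.
Full point count |E(F_19)| = 23 + 1 = 24.
Hasse bound: |24 − (19+1)| = |4| = 4 ≤ 2√19 ≈ 8.7178 ✓.


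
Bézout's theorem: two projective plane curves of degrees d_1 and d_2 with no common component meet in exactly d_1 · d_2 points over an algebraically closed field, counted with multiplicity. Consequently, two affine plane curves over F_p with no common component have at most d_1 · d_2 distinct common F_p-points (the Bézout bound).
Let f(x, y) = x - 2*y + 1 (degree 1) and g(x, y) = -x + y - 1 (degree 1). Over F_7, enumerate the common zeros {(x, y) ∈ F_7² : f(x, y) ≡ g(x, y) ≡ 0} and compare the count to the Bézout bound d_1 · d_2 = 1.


Common zeros: {(6, 0)}; count = 1; Bézout bound = 1.

deg(f) = 1, deg(g) = 1, so Bézout bound = 1.
Scan x ∈ F_7. For each x, list the y ∈ F_7 with f(x, y) ≡ 0 and those with g(x, y) ≡ 0 (mod 7); the common zeros in that column are the intersection.
  x = 0: f ≡ 0 at y ∈ {4}; g ≡ 0 at y ∈ {1}; common: ∅.
  x = 1: f ≡ 0 at y ∈ {1}; g ≡ 0 at y ∈ {2}; common: ∅.
  x = 2: f ≡ 0 at y ∈ {5}; g ≡ 0 at y ∈ {3}; common: ∅.
  x = 3: f ≡ 0 at y ∈ {2}; g ≡ 0 at y ∈ {4}; common: ∅.
  x = 4: f ≡ 0 at y ∈ {6}; g ≡ 0 at y ∈ {5}; common: ∅.
  x = 5: f ≡ 0 at y ∈ {3}; g ≡ 0 at y ∈ {6}; common: ∅.
  x = 6: f ≡ 0 at y ∈ {0}; g ≡ 0 at y ∈ {0}; common: {0}.
Collecting: common zeros = {(6, 0)}, so the count is 1.
Comparison with the Bézout bound: 1 ≤ 1 = deg(f)·deg(g), as expected for curves with no common component (the bound is attained).


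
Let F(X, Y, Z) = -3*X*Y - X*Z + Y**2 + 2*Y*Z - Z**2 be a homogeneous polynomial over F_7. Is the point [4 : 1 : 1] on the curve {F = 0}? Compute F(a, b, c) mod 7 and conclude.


F(4,1,1) ≡ 0 (mod 7); P is on the curve.

Evaluate F(4, 1, 1) term-by-term (mod 7).
  -3*X*Y ↦ -3·4·1·1 = -12
  -X*Z ↦ -1·4·1·1 = -4
  Y**2 ↦ 1·1·1·1 = 1
  2*Y*Z ↦ 2·1·1·1 = 2
  -Z**2 ↦ -1·1·1·1 = -1
Sum: F(4, 1, 1) = (-12) + (-4) + (1) + (2) + (-1) = -14.
Reducing mod 7: -14 ≡ 0 (mod 7).
Since F(a, b, c) ≡ 0 (mod 7), P lies on the curve.


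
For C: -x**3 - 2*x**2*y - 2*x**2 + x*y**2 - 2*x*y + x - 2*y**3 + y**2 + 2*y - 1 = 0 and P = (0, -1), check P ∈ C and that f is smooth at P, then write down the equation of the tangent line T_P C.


Tangent line at P: 4*x - 6*y - 6 = 0.

Step 1: f(0, -1) = 0, so P lies on C.
Step 2: partial derivatives
  f_x(x, y) = -3*x**2 - 4*x*y - 4*x + y**2 - 2*y + 1, f_y(x, y) = -2*x**2 + 2*x*y - 2*x - 6*y**2 + 2*y + 2.
  f_x(P) = 4, f_y(P) = -6 (gradient nonzero, so P is smooth).
Step 3: tangent line at P: 4·(x − 0) + -6·(y − -1) = 0.
Expanding: 4*x - 6*y - 6 = 0.


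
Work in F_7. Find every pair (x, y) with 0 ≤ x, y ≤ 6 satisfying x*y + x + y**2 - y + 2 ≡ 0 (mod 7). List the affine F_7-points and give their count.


Affine F_7-points: {(0, 4), (1, 2), (1, 5), (5, 0), (5, 3), (6, 1)}; count = 6.

For each of the 49 pairs (x, y) ∈ F_7², evaluate f(x, y) mod 7. Record the zeros.
  x = 0: [0↦2, 1↦2, 2↦4, 3↦1, 4↦0, 5↦1, 6↦4]  zeros at y ∈ {4}
  x = 1: [0↦3, 1↦4, 2↦0, 3↦5, 4↦5, 5↦0, 6↦4]  zeros at y ∈ {2, 5}
  x = 2: [0↦4, 1↦6, 2↦3, 3↦2, 4↦3, 5↦6, 6↦4]  zeros at y ∈ ∅
  x = 3: [0↦5, 1↦1, 2↦6, 3↦6, 4↦1, 5↦5, 6↦4]  zeros at y ∈ ∅
  x = 4: [0↦6, 1↦3, 2↦2, 3↦3, 4↦6, 5↦4, 6↦4]  zeros at y ∈ ∅
  x = 5: [0↦0, 1↦5, 2↦5, 3↦0, 4↦4, 5↦3, 6↦4]  zeros at y ∈ {0, 3}
  x = 6: [0↦1, 1↦0, 2↦1, 3↦4, 4↦2, 5↦2, 6↦4]  zeros at y ∈ {1}
Collecting zeros: affine points = {(0, 4), (1, 2), (1, 5), (5, 0), (5, 3), (6, 1)}.
Total count |C(F_7)_aff| = 6.


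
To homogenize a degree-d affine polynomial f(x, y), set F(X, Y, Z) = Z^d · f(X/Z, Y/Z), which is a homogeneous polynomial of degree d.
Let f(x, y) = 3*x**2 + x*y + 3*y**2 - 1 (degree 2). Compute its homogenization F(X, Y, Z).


F(X, Y, Z) = 3*X**2 + X*Y + 3*Y**2 - Z**2

deg(f) = 2.
Substitute x = X/Z, y = Y/Z into f, then multiply by Z^2.
  monomial 3·x^2·y^0 ↦ 3·X^2·Y^0·Z^0.
  monomial 1·x^1·y^1 ↦ 1·X^1·Y^1·Z^0.
  monomial 3·x^0·y^2 ↦ 3·X^0·Y^2·Z^0.
  monomial -1·x^0·y^0 ↦ -1·X^0·Y^0·Z^2.
Collecting: F(X, Y, Z) = 3*X**2 + X*Y + 3*Y**2 - Z**2.


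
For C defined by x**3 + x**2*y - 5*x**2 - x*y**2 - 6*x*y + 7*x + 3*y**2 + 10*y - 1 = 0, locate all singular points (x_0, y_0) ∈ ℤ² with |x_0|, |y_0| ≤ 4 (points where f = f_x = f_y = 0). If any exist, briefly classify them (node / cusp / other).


Singular points: {(2, -1)}; classification: cusp.

Compute partial derivatives:
  f_x = 3*x**2 + 2*x*y - 10*x - y**2 - 6*y + 7.
  f_y = x**2 - 2*x*y - 6*x + 6*y + 10.
Scan x_0 ∈ {−4, ..., 4}. For each x_0, f_y(x_0, y) is a polynomial in y; find its integer roots y ∈ {−4, ..., 4}, then test f_x and f at those candidates.
  x = -4: f_y(-4, y) = 14*y + 50; no integer root y with |y| ≤ 4.
  x = -3: f_y(-3, y) = 12*y + 37; no integer root y with |y| ≤ 4.
  x = -2: f_y(-2, y) = 10*y + 26; no integer root y with |y| ≤ 4.
  x = -1: f_y(-1, y) = 8*y + 17; no integer root y with |y| ≤ 4.
  x = 0: f_y(0, y) = 6*y + 10; no integer root y with |y| ≤ 4.
  x = 1: f_y(1, y) = 4*y + 5; no integer root y with |y| ≤ 4.
  x = 2: f_y(2, y) = 2*y + 2; vanishes at y ∈ {-1}. (2, -1): f_x = 0, f = 0 — SINGULAR.
  x = 3: f_y(3, y) = 1; no integer root y with |y| ≤ 4.
  x = 4: f_y(4, y) = 2 - 2*y; vanishes at y ∈ {1}. (4, 1): f_x = 16 ≠ 0.
Only singular point on the grid: (2, -1).
Classify: substitute x = 2 + u, y = -1 + v and expand: f = u**3 + u**2*v - u*v**2 + v**2.
No constant or linear terms (consistent with a singular point). Quadratic part: v**2. Cubic part: u**3 + u**2*v - u*v**2.
The quadratic part v**2 is a perfect square, so there is a single (double) tangent line v = 0, i.e. y = -1. Restricting the cubic part to that line (v = 0) leaves u**3 ≠ 0, so f is not divisible by v and the branch is v² ≈ -u**3 to lowest order — this is a cusp.
Classification: cusp.


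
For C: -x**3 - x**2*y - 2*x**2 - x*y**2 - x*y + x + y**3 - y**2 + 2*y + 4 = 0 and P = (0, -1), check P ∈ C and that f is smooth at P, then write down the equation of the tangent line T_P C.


Tangent line at P: x + 7*y + 7 = 0.

Step 1: f(0, -1) = 0, so P lies on C.
Step 2: partial derivatives
  f_x(x, y) = -3*x**2 - 2*x*y - 4*x - y**2 - y + 1, f_y(x, y) = -x**2 - 2*x*y - x + 3*y**2 - 2*y + 2.
  f_x(P) = 1, f_y(P) = 7 (gradient nonzero, so P is smooth).
Step 3: tangent line at P: 1·(x − 0) + 7·(y − -1) = 0.
Expanding: x + 7*y + 7 = 0.


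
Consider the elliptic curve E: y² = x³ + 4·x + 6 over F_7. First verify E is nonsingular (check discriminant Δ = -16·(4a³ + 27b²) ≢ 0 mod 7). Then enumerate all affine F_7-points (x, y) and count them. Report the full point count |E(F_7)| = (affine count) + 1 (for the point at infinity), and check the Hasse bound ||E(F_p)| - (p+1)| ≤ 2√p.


Affine points = {(1, 2), (1, 5), (2, 1), (2, 6), (4, 3), (4, 4), (5, 2), (5, 5), (6, 1), (6, 6)}; affine count = 10; |E(F_7)| = 11.

Discriminant check: Δ ∝ 4a³ + 27b² = 4·4³ + 27·6² = 4·64 + 27·36 ≡ 3 (mod 7). Nonzero ⇒ E is nonsingular.
For each x ∈ F_7, compute rhs = x³ + 4·x + 6 mod 7, then count y ∈ F_7 with y² ≡ rhs.
  x = 0: rhs = 6, matching y values: none (0 points).
  x = 1: rhs = 4, matching y values: 2, 5 (2 points).
  x = 2: rhs = 1, matching y values: 1, 6 (2 points).
  x = 3: rhs = 3, matching y values: none (0 points).
  x = 4: rhs = 2, matching y values: 3, 4 (2 points).
  x = 5: rhs = 4, matching y values: 2, 5 (2 points).
  x = 6: rhs = 1, matching y values: 1, 6 (2 points).
Total affine count: 10.
Full point count |E(F_7)| = 10 + 1 = 11.
Hasse bound: |11 − (7+1)| = |3| = 3 ≤ 2√7 ≈ 5.2915 ✓.


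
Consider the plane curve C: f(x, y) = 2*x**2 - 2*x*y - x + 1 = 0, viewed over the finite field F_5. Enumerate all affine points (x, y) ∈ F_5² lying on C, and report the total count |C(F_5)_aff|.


Affine F_5-points: {(1, 1), (2, 3), (3, 1), (4, 3)}; count = 4.

For each of the 25 pairs (x, y) ∈ F_5², evaluate f(x, y) mod 5. Record the zeros.
  x = 0: [0↦1, 1↦1, 2↦1, 3↦1, 4↦1]  zeros at y ∈ ∅
  x = 1: [0↦2, 1↦0, 2↦3, 3↦1, 4↦4]  zeros at y ∈ {1}
  x = 2: [0↦2, 1↦3, 2↦4, 3↦0, 4↦1]  zeros at y ∈ {3}
  x = 3: [0↦1, 1↦0, 2↦4, 3↦3, 4↦2]  zeros at y ∈ {1}
  x = 4: [0↦4, 1↦1, 2↦3, 3↦0, 4↦2]  zeros at y ∈ {3}
Collecting zeros: affine points = {(1, 1), (2, 3), (3, 1), (4, 3)}.
Total count |C(F_5)_aff| = 4.
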